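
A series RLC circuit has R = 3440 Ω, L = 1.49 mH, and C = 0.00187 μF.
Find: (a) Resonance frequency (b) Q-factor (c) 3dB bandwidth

Step 1 — Resonance condition Im(Z)=0 gives ω₀ = 1/√(LC).
Step 2 — ω₀ = 1/√(0.00149·1.87e-09) = 5.991e+05 rad/s.
Step 3 — f₀ = ω₀/(2π) = 9.535e+04 Hz.
Step 4 — Series Q: Q = ω₀L/R = 5.991e+05·0.00149/3440 = 0.2595.
Step 5 — 3dB bandwidth: Δω = ω₀/Q = 2.309e+06 rad/s; BW = Δω/(2π) = 3.674e+05 Hz.

(a) f₀ = 9.535e+04 Hz  (b) Q = 0.2595  (c) BW = 3.674e+05 Hz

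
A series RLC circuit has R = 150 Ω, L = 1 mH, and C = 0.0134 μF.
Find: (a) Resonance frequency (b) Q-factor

Step 1 — Resonance condition Im(Z)=0 gives ω₀ = 1/√(LC).
Step 2 — ω₀ = 1/√(0.001·1.34e-08) = 2.732e+05 rad/s.
Step 3 — f₀ = ω₀/(2π) = 4.348e+04 Hz.
Step 4 — Series Q: Q = ω₀L/R = 2.732e+05·0.001/150 = 1.821.

(a) f₀ = 4.348e+04 Hz  (b) Q = 1.821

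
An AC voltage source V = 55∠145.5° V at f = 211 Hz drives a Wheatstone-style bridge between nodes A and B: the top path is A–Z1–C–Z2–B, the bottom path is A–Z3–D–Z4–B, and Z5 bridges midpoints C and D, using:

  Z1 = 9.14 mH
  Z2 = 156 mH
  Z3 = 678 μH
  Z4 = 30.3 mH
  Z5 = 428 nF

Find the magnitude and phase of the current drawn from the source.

Step 1 — Angular frequency: ω = 2π·f = 2π·211 = 1326 rad/s.
Step 2 — Component impedances:
  Z1: Z = jωL = j·1326·0.00914 = 0 + j12.12 Ω
  Z2: Z = jωL = j·1326·0.156 = 0 + j206.8 Ω
  Z3: Z = jωL = j·1326·0.000678 = 0 + j0.8989 Ω
  Z4: Z = jωL = j·1326·0.0303 = 0 + j40.17 Ω
  Z5: Z = 1/(jωC) = -j/(ω·C) = 0 - j1762 Ω
Step 3 — Bridge requires nodal analysis (the Z5 bridge couples midpoints C and D, so the two paths cannot be reduced to a simple series/parallel combination). Setting node B to ground and injecting 1 A at node A, the 3-node admittance system at A, C, D solves to V_A = Z_AB = 0 + j34.58 Ω = 34.58∠90.0° Ω.
Step 4 — Source phasor: V = 55∠145.5° V = -45.33 + j31.15 V.
Step 5 — Ohm's law: I = V / Z_total = (-45.33 + j31.15) / (0 + j34.58) = 0.9008 + j1.311 A.
Step 6 — Convert to polar: |I| = 1.59 A, ∠I = 55.5°.

I = 1.59∠55.5° A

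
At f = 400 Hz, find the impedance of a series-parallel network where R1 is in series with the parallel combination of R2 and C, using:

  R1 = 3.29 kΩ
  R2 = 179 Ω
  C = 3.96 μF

Step 1 — Angular frequency: ω = 2π·f = 2π·400 = 2513 rad/s.
Step 2 — Component impedances:
  R1: Z = R = 3290 Ω
  R2: Z = R = 179 Ω
  C: Z = 1/(jωC) = -j/(ω·C) = 0 - j100.5 Ω
Step 3 — Parallel branch: R2 || C = 1/(1/R2 + 1/C) = 42.89 - j76.4 Ω.
Step 4 — Series with R1: Z_total = R1 + (R2 || C) = 3333 - j76.4 Ω = 3334∠-1.3° Ω.

Z = 3333 - j76.4 Ω = 3334∠-1.3° Ω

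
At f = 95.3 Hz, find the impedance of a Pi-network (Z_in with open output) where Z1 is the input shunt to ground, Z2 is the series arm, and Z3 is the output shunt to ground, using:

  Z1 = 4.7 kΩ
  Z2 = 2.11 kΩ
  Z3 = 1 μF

Step 1 — Angular frequency: ω = 2π·f = 2π·95.3 = 598.8 rad/s.
Step 2 — Component impedances:
  Z1: Z = R = 4700 Ω
  Z2: Z = R = 2110 Ω
  Z3: Z = 1/(jωC) = -j/(ω·C) = 0 - j1670 Ω
Step 3 — With open output, the series arm Z2 and the output shunt Z3 appear in series to ground: Z2 + Z3 = 2110 - j1670 Ω.
Step 4 — Parallel with input shunt Z1: Z_in = Z1 || (Z2 + Z3) = 1640 - j750.4 Ω = 1804∠-24.6° Ω.

Z = 1640 - j750.4 Ω = 1804∠-24.6° Ω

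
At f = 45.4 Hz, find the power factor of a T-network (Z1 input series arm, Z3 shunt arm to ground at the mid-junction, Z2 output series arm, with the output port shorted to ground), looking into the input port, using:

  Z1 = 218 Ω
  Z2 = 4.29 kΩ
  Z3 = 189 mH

Step 1 — Angular frequency: ω = 2π·f = 2π·45.4 = 285.3 rad/s.
Step 2 — Component impedances:
  Z1: Z = R = 218 Ω
  Z2: Z = R = 4290 Ω
  Z3: Z = jωL = j·285.3·0.189 = 0 + j53.91 Ω
Step 3 — With the output port shorted to ground, the output series arm Z2 runs from the junction to ground; the shunt arm Z3 also runs from the junction to ground. They appear in parallel: Z3 || Z2 = 0.6774 + j53.9 Ω.
Step 4 — Series with input arm Z1: Z_in = Z1 + (Z3 || Z2) = 218.7 + j53.9 Ω = 225.2∠13.8° Ω.
Step 5 — Power factor: PF = cos(φ) = Re(Z)/|Z| = 218.677/225.223 = 0.9709.
Step 6 — Type: Im(Z) = 53.9 ⇒ lagging (phase φ = 13.8°).

PF = 0.9709 (lagging, φ = 13.8°)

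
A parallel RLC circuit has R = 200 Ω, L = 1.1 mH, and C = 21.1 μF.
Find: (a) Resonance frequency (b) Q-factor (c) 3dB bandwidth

Step 1 — Resonance: ω₀ = 1/√(LC) = 1/√(0.0011·2.11e-05) = 6564 rad/s.
Step 2 — f₀ = ω₀/(2π) = 1045 Hz.
Step 3 — Parallel Q: Q = R/(ω₀L) = 200/(6564·0.0011) = 27.7.
Step 4 — Bandwidth: Δω = ω₀/Q = 237 rad/s; BW = Δω/(2π) = 37.71 Hz.

(a) f₀ = 1045 Hz  (b) Q = 27.7  (c) BW = 37.71 Hz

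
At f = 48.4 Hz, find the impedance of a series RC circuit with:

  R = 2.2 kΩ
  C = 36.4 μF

Step 1 — Angular frequency: ω = 2π·f = 2π·48.4 = 304.1 rad/s.
Step 2 — Component impedances:
  R: Z = R = 2200 Ω
  C: Z = 1/(jωC) = -j/(ω·C) = 0 - j90.34 Ω
Step 3 — Series combination: Z_total = R + C = 2200 - j90.34 Ω = 2202∠-2.4° Ω.

Z = 2200 - j90.34 Ω = 2202∠-2.4° Ω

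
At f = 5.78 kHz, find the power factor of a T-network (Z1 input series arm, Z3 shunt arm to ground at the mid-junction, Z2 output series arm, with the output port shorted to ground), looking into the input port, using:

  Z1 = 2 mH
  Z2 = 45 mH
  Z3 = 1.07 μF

Step 1 — Angular frequency: ω = 2π·f = 2π·5780 = 3.632e+04 rad/s.
Step 2 — Component impedances:
  Z1: Z = jωL = j·3.632e+04·0.002 = 0 + j72.63 Ω
  Z2: Z = jωL = j·3.632e+04·0.045 = 0 + j1634 Ω
  Z3: Z = 1/(jωC) = -j/(ω·C) = 0 - j25.73 Ω
Step 3 — With the output port shorted to ground, the output series arm Z2 runs from the junction to ground; the shunt arm Z3 also runs from the junction to ground. They appear in parallel: Z3 || Z2 = 0 - j26.15 Ω.
Step 4 — Series with input arm Z1: Z_in = Z1 + (Z3 || Z2) = 0 + j46.49 Ω = 46.49∠90.0° Ω.
Step 5 — Power factor: PF = cos(φ) = Re(Z)/|Z| = 0/46.49 = 0.
Step 6 — Type: Im(Z) = 46.49 ⇒ lagging (phase φ = 90.0°).

PF = 0 (lagging, φ = 90.0°)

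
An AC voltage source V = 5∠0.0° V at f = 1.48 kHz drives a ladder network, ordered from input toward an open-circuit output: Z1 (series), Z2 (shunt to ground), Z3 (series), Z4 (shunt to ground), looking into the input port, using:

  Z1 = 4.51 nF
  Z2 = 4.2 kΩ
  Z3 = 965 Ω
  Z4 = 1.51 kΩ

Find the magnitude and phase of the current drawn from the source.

Step 1 — Angular frequency: ω = 2π·f = 2π·1480 = 9299 rad/s.
Step 2 — Component impedances:
  Z1: Z = 1/(jωC) = -j/(ω·C) = 0 - j2.384e+04 Ω
  Z2: Z = R = 4200 Ω
  Z3: Z = R = 965 Ω
  Z4: Z = R = 1510 Ω
Step 3 — Ladder network (open output): work backward from the far end, alternating series and parallel combinations. Z_in = 1557 - j2.384e+04 Ω = 2.389e+04∠-86.3° Ω.
Step 4 — Source phasor: V = 5∠0.0° V = 5 V.
Step 5 — Ohm's law: I = V / Z_total = (5) / (1557 - j2.384e+04) = 1.364e-05 + j0.0002088 A.
Step 6 — Convert to polar: |I| = 0.0002092 A, ∠I = 86.3°.

I = 0.0002092∠86.3° A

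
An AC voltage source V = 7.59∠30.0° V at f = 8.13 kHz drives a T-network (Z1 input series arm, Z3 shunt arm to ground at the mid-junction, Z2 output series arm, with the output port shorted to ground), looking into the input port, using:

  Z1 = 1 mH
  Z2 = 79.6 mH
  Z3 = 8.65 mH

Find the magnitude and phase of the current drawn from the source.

Step 1 — Angular frequency: ω = 2π·f = 2π·8130 = 5.108e+04 rad/s.
Step 2 — Component impedances:
  Z1: Z = jωL = j·5.108e+04·0.001 = 0 + j51.08 Ω
  Z2: Z = jωL = j·5.108e+04·0.0796 = 0 + j4066 Ω
  Z3: Z = jωL = j·5.108e+04·0.00865 = 0 + j441.9 Ω
Step 3 — With the output port shorted to ground, the output series arm Z2 runs from the junction to ground; the shunt arm Z3 also runs from the junction to ground. They appear in parallel: Z3 || Z2 = 0 + j398.6 Ω.
Step 4 — Series with input arm Z1: Z_in = Z1 + (Z3 || Z2) = 0 + j449.6 Ω = 449.6∠90.0° Ω.
Step 5 — Source phasor: V = 7.59∠30.0° V = 6.573 + j3.795 V.
Step 6 — Ohm's law: I = V / Z_total = (6.573 + j3.795) / (0 + j449.6) = 0.00844 - j0.01462 A.
Step 7 — Convert to polar: |I| = 0.01688 A, ∠I = -60.0°.

I = 0.01688∠-60.0° A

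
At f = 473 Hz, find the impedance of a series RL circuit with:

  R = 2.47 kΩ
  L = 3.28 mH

Step 1 — Angular frequency: ω = 2π·f = 2π·473 = 2972 rad/s.
Step 2 — Component impedances:
  R: Z = R = 2470 Ω
  L: Z = jωL = j·2972·0.00328 = 0 + j9.748 Ω
Step 3 — Series combination: Z_total = R + L = 2470 + j9.748 Ω = 2470∠0.2° Ω.

Z = 2470 + j9.748 Ω = 2470∠0.2° Ω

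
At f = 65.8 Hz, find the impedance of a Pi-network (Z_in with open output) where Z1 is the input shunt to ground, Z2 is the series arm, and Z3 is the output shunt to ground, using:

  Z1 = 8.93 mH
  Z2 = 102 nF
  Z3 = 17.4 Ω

Step 1 — Angular frequency: ω = 2π·f = 2π·65.8 = 413.4 rad/s.
Step 2 — Component impedances:
  Z1: Z = jωL = j·413.4·0.00893 = 0 + j3.692 Ω
  Z2: Z = 1/(jωC) = -j/(ω·C) = 0 - j2.371e+04 Ω
  Z3: Z = R = 17.4 Ω
Step 3 — With open output, the series arm Z2 and the output shunt Z3 appear in series to ground: Z2 + Z3 = 17.4 - j2.371e+04 Ω.
Step 4 — Parallel with input shunt Z1: Z_in = Z1 || (Z2 + Z3) = 4.219e-07 + j3.693 Ω = 3.693∠90.0° Ω.

Z = 4.219e-07 + j3.693 Ω = 3.693∠90.0° Ω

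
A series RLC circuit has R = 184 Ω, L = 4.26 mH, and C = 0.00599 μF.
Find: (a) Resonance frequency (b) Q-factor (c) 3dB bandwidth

Step 1 — Resonance: ω₀ = 1/√(LC) = 1/√(0.00426·5.99e-09) = 1.98e+05 rad/s.
Step 2 — f₀ = ω₀/(2π) = 3.151e+04 Hz.
Step 3 — Series Q: Q = ω₀L/R = 1.98e+05·0.00426/184 = 4.583.
Step 4 — Bandwidth: Δω = ω₀/Q = 4.319e+04 rad/s; BW = Δω/(2π) = 6874 Hz.

(a) f₀ = 3.151e+04 Hz  (b) Q = 4.583  (c) BW = 6874 Hz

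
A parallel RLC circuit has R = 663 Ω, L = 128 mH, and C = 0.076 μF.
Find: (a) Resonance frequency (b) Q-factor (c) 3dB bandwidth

Step 1 — Resonance: ω₀ = 1/√(LC) = 1/√(0.128·7.6e-08) = 1.014e+04 rad/s.
Step 2 — f₀ = ω₀/(2π) = 1614 Hz.
Step 3 — Parallel Q: Q = R/(ω₀L) = 663/(1.014e+04·0.128) = 0.5109.
Step 4 — Bandwidth: Δω = ω₀/Q = 1.985e+04 rad/s; BW = Δω/(2π) = 3159 Hz.

(a) f₀ = 1614 Hz  (b) Q = 0.5109  (c) BW = 3159 Hz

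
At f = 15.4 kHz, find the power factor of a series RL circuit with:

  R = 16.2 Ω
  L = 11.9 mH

Step 1 — Angular frequency: ω = 2π·f = 2π·1.54e+04 = 9.676e+04 rad/s.
Step 2 — Component impedances:
  R: Z = R = 16.2 Ω
  L: Z = jωL = j·9.676e+04·0.0119 = 0 + j1151 Ω
Step 3 — Series combination: Z_total = R + L = 16.2 + j1151 Ω = 1152∠89.2° Ω.
Step 4 — Power factor: PF = cos(φ) = Re(Z)/|Z| = 16.2/1151.6 = 0.01407.
Step 5 — Type: Im(Z) = 1151 ⇒ lagging (phase φ = 89.2°).

PF = 0.01407 (lagging, φ = 89.2°)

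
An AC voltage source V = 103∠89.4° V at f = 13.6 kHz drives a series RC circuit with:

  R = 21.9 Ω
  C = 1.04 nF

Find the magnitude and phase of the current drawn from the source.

Step 1 — Angular frequency: ω = 2π·f = 2π·1.36e+04 = 8.545e+04 rad/s.
Step 2 — Component impedances:
  R: Z = R = 21.9 Ω
  C: Z = 1/(jωC) = -j/(ω·C) = 0 - j1.125e+04 Ω
Step 3 — Series combination: Z_total = R + C = 21.9 - j1.125e+04 Ω = 1.125e+04∠-89.9° Ω.
Step 4 — Source phasor: V = 103∠89.4° V = 1.079 + j103 V.
Step 5 — Ohm's law: I = V / Z_total = (1.079 + j103) / (21.9 - j1.125e+04) = -0.009153 + j0.0001137 A.
Step 6 — Convert to polar: |I| = 0.009154 A, ∠I = 179.3°.

I = 0.009154∠179.3° A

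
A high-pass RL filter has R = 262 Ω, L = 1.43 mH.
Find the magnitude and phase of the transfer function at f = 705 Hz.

Step 1 — Angular frequency: ω = 2π·705 = 4430 rad/s.
Step 2 — Transfer function: H(jω) = jωL/(R + jωL).
Step 3 — Numerator jωL = j·6.334; denominator R + jωL = 262 + j6.334.
Step 4 — H = 0.0005842 + j0.02416.
Step 5 — Magnitude: |H| = 0.02417 (-32.3 dB); phase: φ = 88.6°.

|H| = 0.02417 (-32.3 dB), φ = 88.6°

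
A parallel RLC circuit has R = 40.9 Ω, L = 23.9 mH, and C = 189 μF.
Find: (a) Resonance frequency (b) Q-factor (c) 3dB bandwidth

Step 1 — Resonance: ω₀ = 1/√(LC) = 1/√(0.0239·0.000189) = 470.5 rad/s.
Step 2 — f₀ = ω₀/(2π) = 74.88 Hz.
Step 3 — Parallel Q: Q = R/(ω₀L) = 40.9/(470.5·0.0239) = 3.637.
Step 4 — Bandwidth: Δω = ω₀/Q = 129.4 rad/s; BW = Δω/(2π) = 20.59 Hz.

(a) f₀ = 74.88 Hz  (b) Q = 3.637  (c) BW = 20.59 Hz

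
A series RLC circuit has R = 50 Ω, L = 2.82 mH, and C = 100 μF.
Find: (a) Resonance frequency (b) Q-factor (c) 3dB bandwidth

Step 1 — Resonance: ω₀ = 1/√(LC) = 1/√(0.00282·0.0001) = 1883 rad/s.
Step 2 — f₀ = ω₀/(2π) = 299.7 Hz.
Step 3 — Series Q: Q = ω₀L/R = 1883·0.00282/50 = 0.1062.
Step 4 — Bandwidth: Δω = ω₀/Q = 1.773e+04 rad/s; BW = Δω/(2π) = 2822 Hz.

(a) f₀ = 299.7 Hz  (b) Q = 0.1062  (c) BW = 2822 Hz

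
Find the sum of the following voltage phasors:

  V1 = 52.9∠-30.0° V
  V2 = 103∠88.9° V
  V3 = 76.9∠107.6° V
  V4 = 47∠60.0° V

Step 1 — Convert each phasor to rectangular form:
  V1 = 52.9·(cos(-30.0°) + j·sin(-30.0°)) = 45.81 - j26.45 V
  V2 = 103·(cos(88.9°) + j·sin(88.9°)) = 1.977 + j103 V
  V3 = 76.9·(cos(107.6°) + j·sin(107.6°)) = -23.25 + j73.3 V
  V4 = 47·(cos(60.0°) + j·sin(60.0°)) = 23.5 + j40.7 V
Step 2 — Sum components: V_total = 48.04 + j190.5 V.
Step 3 — Convert to polar: |V_total| = 196.5 V, ∠V_total = 75.8°.

V_total = 196.5∠75.8° V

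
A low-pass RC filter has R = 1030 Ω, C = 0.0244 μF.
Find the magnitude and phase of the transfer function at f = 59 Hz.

Step 1 — Angular frequency: ω = 2π·59 = 370.7 rad/s.
Step 2 — Transfer function: H(jω) = 1/(1 + jωRC).
Step 3 — Denominator: 1 + jωRC = 1 + j·370.7·1030·2.44e-08 = 1 + j0.009317.
Step 4 — H = 0.9999 - j0.009316.
Step 5 — Magnitude: |H| = 1 (-0.0 dB); phase: φ = -0.5°.

|H| = 1 (-0.0 dB), φ = -0.5°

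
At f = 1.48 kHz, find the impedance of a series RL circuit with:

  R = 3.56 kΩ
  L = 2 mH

Step 1 — Angular frequency: ω = 2π·f = 2π·1480 = 9299 rad/s.
Step 2 — Component impedances:
  R: Z = R = 3560 Ω
  L: Z = jωL = j·9299·0.002 = 0 + j18.6 Ω
Step 3 — Series combination: Z_total = R + L = 3560 + j18.6 Ω = 3560∠0.3° Ω.

Z = 3560 + j18.6 Ω = 3560∠0.3° Ω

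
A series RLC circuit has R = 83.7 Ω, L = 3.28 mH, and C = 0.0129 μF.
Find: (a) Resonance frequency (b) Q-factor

Step 1 — Resonance condition Im(Z)=0 gives ω₀ = 1/√(LC).
Step 2 — ω₀ = 1/√(0.00328·1.29e-08) = 1.537e+05 rad/s.
Step 3 — f₀ = ω₀/(2π) = 2.447e+04 Hz.
Step 4 — Series Q: Q = ω₀L/R = 1.537e+05·0.00328/83.7 = 6.024.

(a) f₀ = 2.447e+04 Hz  (b) Q = 6.024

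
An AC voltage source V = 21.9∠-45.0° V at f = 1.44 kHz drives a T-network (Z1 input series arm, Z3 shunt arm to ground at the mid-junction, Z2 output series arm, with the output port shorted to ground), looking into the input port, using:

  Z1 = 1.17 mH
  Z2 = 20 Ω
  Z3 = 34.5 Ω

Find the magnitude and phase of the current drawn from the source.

Step 1 — Angular frequency: ω = 2π·f = 2π·1440 = 9048 rad/s.
Step 2 — Component impedances:
  Z1: Z = jωL = j·9048·0.00117 = 0 + j10.59 Ω
  Z2: Z = R = 20 Ω
  Z3: Z = R = 34.5 Ω
Step 3 — With the output port shorted to ground, the output series arm Z2 runs from the junction to ground; the shunt arm Z3 also runs from the junction to ground. They appear in parallel: Z3 || Z2 = 12.66 Ω.
Step 4 — Series with input arm Z1: Z_in = Z1 + (Z3 || Z2) = 12.66 + j10.59 Ω = 16.5∠39.9° Ω.
Step 5 — Source phasor: V = 21.9∠-45.0° V = 15.49 - j15.49 V.
Step 6 — Ohm's law: I = V / Z_total = (15.49 - j15.49) / (12.66 + j10.59) = 0.118 - j1.322 A.
Step 7 — Convert to polar: |I| = 1.327 A, ∠I = -84.9°.

I = 1.327∠-84.9° A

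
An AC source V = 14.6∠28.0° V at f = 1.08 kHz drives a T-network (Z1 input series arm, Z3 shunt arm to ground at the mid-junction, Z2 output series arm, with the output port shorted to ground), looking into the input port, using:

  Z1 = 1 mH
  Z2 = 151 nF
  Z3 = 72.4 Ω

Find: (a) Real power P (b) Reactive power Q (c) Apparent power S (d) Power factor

Step 1 — Angular frequency: ω = 2π·f = 2π·1080 = 6786 rad/s.
Step 2 — Component impedances:
  Z1: Z = jωL = j·6786·0.001 = 0 + j6.786 Ω
  Z2: Z = 1/(jωC) = -j/(ω·C) = 0 - j975.9 Ω
  Z3: Z = R = 72.4 Ω
Step 3 — With the output port shorted to ground, the output series arm Z2 runs from the junction to ground; the shunt arm Z3 also runs from the junction to ground. They appear in parallel: Z3 || Z2 = 72 - j5.342 Ω.
Step 4 — Series with input arm Z1: Z_in = Z1 + (Z3 || Z2) = 72 + j1.444 Ω = 72.02∠1.1° Ω.
Step 5 — Source phasor: V = 14.6∠28.0° V = 12.89 + j6.854 V.
Step 6 — Current: I = V / Z = 0.1809 + j0.09157 A = 0.2027∠26.9° A.
Step 7 — Complex power: S = V·I* = 2.959 + j0.05935 VA.
Step 8 — Real power: P = Re(S) = 2.959 W.
Step 9 — Reactive power: Q = Im(S) = 0.05935 VAR.
Step 10 — Apparent power: |S| = 2.96 VA.
Step 11 — Power factor: PF = P/|S| = 0.9998 (lagging).

(a) P = 2.959 W  (b) Q = 0.05935 VAR  (c) S = 2.96 VA  (d) PF = 0.9998 (lagging)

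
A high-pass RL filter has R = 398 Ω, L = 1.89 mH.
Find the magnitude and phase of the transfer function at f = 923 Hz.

Step 1 — Angular frequency: ω = 2π·923 = 5799 rad/s.
Step 2 — Transfer function: H(jω) = jωL/(R + jωL).
Step 3 — Numerator jωL = j·10.96; denominator R + jωL = 398 + j10.96.
Step 4 — H = 0.0007579 + j0.02752.
Step 5 — Magnitude: |H| = 0.02753 (-31.2 dB); phase: φ = 88.4°.

|H| = 0.02753 (-31.2 dB), φ = 88.4°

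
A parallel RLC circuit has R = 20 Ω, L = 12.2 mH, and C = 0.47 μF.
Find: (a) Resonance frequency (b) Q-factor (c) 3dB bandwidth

Step 1 — Resonance: ω₀ = 1/√(LC) = 1/√(0.0122·4.7e-07) = 1.321e+04 rad/s.
Step 2 — f₀ = ω₀/(2π) = 2102 Hz.
Step 3 — Parallel Q: Q = R/(ω₀L) = 20/(1.321e+04·0.0122) = 0.1241.
Step 4 — Bandwidth: Δω = ω₀/Q = 1.064e+05 rad/s; BW = Δω/(2π) = 1.693e+04 Hz.

(a) f₀ = 2102 Hz  (b) Q = 0.1241  (c) BW = 1.693e+04 Hz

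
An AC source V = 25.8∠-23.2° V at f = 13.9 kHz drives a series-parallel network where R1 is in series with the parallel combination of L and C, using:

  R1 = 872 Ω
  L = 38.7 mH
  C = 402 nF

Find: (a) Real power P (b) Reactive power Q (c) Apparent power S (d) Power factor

Step 1 — Angular frequency: ω = 2π·f = 2π·1.39e+04 = 8.734e+04 rad/s.
Step 2 — Component impedances:
  R1: Z = R = 872 Ω
  L: Z = jωL = j·8.734e+04·0.0387 = 0 + j3380 Ω
  C: Z = 1/(jωC) = -j/(ω·C) = 0 - j28.48 Ω
Step 3 — Parallel branch: L || C = 1/(1/L + 1/C) = 0 - j28.72 Ω.
Step 4 — Series with R1: Z_total = R1 + (L || C) = 872 - j28.72 Ω = 872.5∠-1.9° Ω.
Step 5 — Source phasor: V = 25.8∠-23.2° V = 23.71 - j10.16 V.
Step 6 — Current: I = V / Z = 0.02755 - j0.01075 A = 0.02957∠-21.3° A.
Step 7 — Complex power: S = V·I* = 0.7625 - j0.02512 VA.
Step 8 — Real power: P = Re(S) = 0.7625 W.
Step 9 — Reactive power: Q = Im(S) = -0.02512 VAR.
Step 10 — Apparent power: |S| = 0.7629 VA.
Step 11 — Power factor: PF = P/|S| = 0.9995 (leading).

(a) P = 0.7625 W  (b) Q = -0.02512 VAR  (c) S = 0.7629 VA  (d) PF = 0.9995 (leading)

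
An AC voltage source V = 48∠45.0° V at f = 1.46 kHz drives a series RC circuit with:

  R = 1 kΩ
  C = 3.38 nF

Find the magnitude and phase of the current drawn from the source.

Step 1 — Angular frequency: ω = 2π·f = 2π·1460 = 9173 rad/s.
Step 2 — Component impedances:
  R: Z = R = 1000 Ω
  C: Z = 1/(jωC) = -j/(ω·C) = 0 - j3.225e+04 Ω
Step 3 — Series combination: Z_total = R + C = 1000 - j3.225e+04 Ω = 3.227e+04∠-88.2° Ω.
Step 4 — Source phasor: V = 48∠45.0° V = 33.94 + j33.94 V.
Step 5 — Ohm's law: I = V / Z_total = (33.94 + j33.94) / (1000 - j3.225e+04) = -0.001019 + j0.001084 A.
Step 6 — Convert to polar: |I| = 0.001488 A, ∠I = 133.2°.

I = 0.001488∠133.2° A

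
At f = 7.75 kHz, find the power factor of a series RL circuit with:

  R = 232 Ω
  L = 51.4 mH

Step 1 — Angular frequency: ω = 2π·f = 2π·7750 = 4.869e+04 rad/s.
Step 2 — Component impedances:
  R: Z = R = 232 Ω
  L: Z = jωL = j·4.869e+04·0.0514 = 0 + j2503 Ω
Step 3 — Series combination: Z_total = R + L = 232 + j2503 Ω = 2514∠84.7° Ω.
Step 4 — Power factor: PF = cos(φ) = Re(Z)/|Z| = 232/2513.6 = 0.0923.
Step 5 — Type: Im(Z) = 2503 ⇒ lagging (phase φ = 84.7°).

PF = 0.0923 (lagging, φ = 84.7°)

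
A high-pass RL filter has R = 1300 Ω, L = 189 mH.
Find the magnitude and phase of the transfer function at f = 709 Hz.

Step 1 — Angular frequency: ω = 2π·709 = 4455 rad/s.
Step 2 — Transfer function: H(jω) = jωL/(R + jωL).
Step 3 — Numerator jωL = j·842; denominator R + jωL = 1300 + j842.
Step 4 — H = 0.2955 + j0.4563.
Step 5 — Magnitude: |H| = 0.5436 (-5.3 dB); phase: φ = 57.1°.

|H| = 0.5436 (-5.3 dB), φ = 57.1°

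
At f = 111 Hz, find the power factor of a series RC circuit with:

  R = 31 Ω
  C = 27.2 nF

Step 1 — Angular frequency: ω = 2π·f = 2π·111 = 697.4 rad/s.
Step 2 — Component impedances:
  R: Z = R = 31 Ω
  C: Z = 1/(jωC) = -j/(ω·C) = 0 - j5.271e+04 Ω
Step 3 — Series combination: Z_total = R + C = 31 - j5.271e+04 Ω = 5.271e+04∠-90.0° Ω.
Step 4 — Power factor: PF = cos(φ) = Re(Z)/|Z| = 31/5.271e+04 = 0.0005881.
Step 5 — Type: Im(Z) = -5.271e+04 ⇒ leading (phase φ = -90.0°).

PF = 0.0005881 (leading, φ = -90.0°)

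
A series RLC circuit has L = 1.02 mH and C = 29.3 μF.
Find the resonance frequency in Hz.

Step 1 — Resonance condition Im(Z)=0 gives ω₀ = 1/√(LC).
Step 2 — ω₀ = 1/√(0.00102·2.93e-05) = 5785 rad/s.
Step 3 — f₀ = ω₀/(2π) = 920.6 Hz.

f₀ = 920.6 Hz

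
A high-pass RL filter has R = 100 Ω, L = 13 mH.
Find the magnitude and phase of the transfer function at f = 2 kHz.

Step 1 — Angular frequency: ω = 2π·2000 = 1.257e+04 rad/s.
Step 2 — Transfer function: H(jω) = jωL/(R + jωL).
Step 3 — Numerator jωL = j·163.4; denominator R + jωL = 100 + j163.4.
Step 4 — H = 0.7274 + j0.4453.
Step 5 — Magnitude: |H| = 0.8529 (-1.4 dB); phase: φ = 31.5°.

|H| = 0.8529 (-1.4 dB), φ = 31.5°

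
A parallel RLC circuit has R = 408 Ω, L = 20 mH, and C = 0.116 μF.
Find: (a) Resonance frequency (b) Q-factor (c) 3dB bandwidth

Step 1 — Resonance: ω₀ = 1/√(LC) = 1/√(0.02·1.16e-07) = 2.076e+04 rad/s.
Step 2 — f₀ = ω₀/(2π) = 3304 Hz.
Step 3 — Parallel Q: Q = R/(ω₀L) = 408/(2.076e+04·0.02) = 0.9826.
Step 4 — Bandwidth: Δω = ω₀/Q = 2.113e+04 rad/s; BW = Δω/(2π) = 3363 Hz.

(a) f₀ = 3304 Hz  (b) Q = 0.9826  (c) BW = 3363 Hz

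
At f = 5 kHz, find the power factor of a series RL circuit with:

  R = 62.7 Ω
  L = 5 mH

Step 1 — Angular frequency: ω = 2π·f = 2π·5000 = 3.142e+04 rad/s.
Step 2 — Component impedances:
  R: Z = R = 62.7 Ω
  L: Z = jωL = j·3.142e+04·0.005 = 0 + j157.1 Ω
Step 3 — Series combination: Z_total = R + L = 62.7 + j157.1 Ω = 169.1∠68.2° Ω.
Step 4 — Power factor: PF = cos(φ) = Re(Z)/|Z| = 62.7/169.13 = 0.3707.
Step 5 — Type: Im(Z) = 157.1 ⇒ lagging (phase φ = 68.2°).

PF = 0.3707 (lagging, φ = 68.2°)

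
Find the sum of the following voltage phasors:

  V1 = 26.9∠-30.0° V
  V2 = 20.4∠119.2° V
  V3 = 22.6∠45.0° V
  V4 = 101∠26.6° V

Step 1 — Convert each phasor to rectangular form:
  V1 = 26.9·(cos(-30.0°) + j·sin(-30.0°)) = 23.3 - j13.45 V
  V2 = 20.4·(cos(119.2°) + j·sin(119.2°)) = -9.952 + j17.81 V
  V3 = 22.6·(cos(45.0°) + j·sin(45.0°)) = 15.98 + j15.98 V
  V4 = 101·(cos(26.6°) + j·sin(26.6°)) = 90.31 + j45.22 V
Step 2 — Sum components: V_total = 119.6 + j65.56 V.
Step 3 — Convert to polar: |V_total| = 136.4 V, ∠V_total = 28.7°.

V_total = 136.4∠28.7° V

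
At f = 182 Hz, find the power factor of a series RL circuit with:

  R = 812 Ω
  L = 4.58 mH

Step 1 — Angular frequency: ω = 2π·f = 2π·182 = 1144 rad/s.
Step 2 — Component impedances:
  R: Z = R = 812 Ω
  L: Z = jωL = j·1144·0.00458 = 0 + j5.237 Ω
Step 3 — Series combination: Z_total = R + L = 812 + j5.237 Ω = 812∠0.4° Ω.
Step 4 — Power factor: PF = cos(φ) = Re(Z)/|Z| = 812/812 = 1.
Step 5 — Type: Im(Z) = 5.237 ⇒ lagging (phase φ = 0.4°).

PF = 1 (lagging, φ = 0.4°)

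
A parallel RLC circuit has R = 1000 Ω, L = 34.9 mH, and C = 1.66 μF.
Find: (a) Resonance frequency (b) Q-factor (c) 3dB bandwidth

Step 1 — Resonance: ω₀ = 1/√(LC) = 1/√(0.0349·1.66e-06) = 4155 rad/s.
Step 2 — f₀ = ω₀/(2π) = 661.2 Hz.
Step 3 — Parallel Q: Q = R/(ω₀L) = 1000/(4155·0.0349) = 6.897.
Step 4 — Bandwidth: Δω = ω₀/Q = 602.4 rad/s; BW = Δω/(2π) = 95.88 Hz.

(a) f₀ = 661.2 Hz  (b) Q = 6.897  (c) BW = 95.88 Hz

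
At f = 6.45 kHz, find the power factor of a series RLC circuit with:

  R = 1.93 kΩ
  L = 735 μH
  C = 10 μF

Step 1 — Angular frequency: ω = 2π·f = 2π·6450 = 4.053e+04 rad/s.
Step 2 — Component impedances:
  R: Z = R = 1930 Ω
  L: Z = jωL = j·4.053e+04·0.000735 = 0 + j29.79 Ω
  C: Z = 1/(jωC) = -j/(ω·C) = 0 - j2.468 Ω
Step 3 — Series combination: Z_total = R + L + C = 1930 + j27.32 Ω = 1930∠0.8° Ω.
Step 4 — Power factor: PF = cos(φ) = Re(Z)/|Z| = 1930/1930.2 = 0.9999.
Step 5 — Type: Im(Z) = 27.32 ⇒ lagging (phase φ = 0.8°).

PF = 0.9999 (lagging, φ = 0.8°)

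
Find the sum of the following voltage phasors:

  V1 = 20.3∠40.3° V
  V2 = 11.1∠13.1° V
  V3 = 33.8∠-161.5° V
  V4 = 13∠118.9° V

Step 1 — Convert each phasor to rectangular form:
  V1 = 20.3·(cos(40.3°) + j·sin(40.3°)) = 15.48 + j13.13 V
  V2 = 11.1·(cos(13.1°) + j·sin(13.1°)) = 10.81 + j2.516 V
  V3 = 33.8·(cos(-161.5°) + j·sin(-161.5°)) = -32.05 - j10.72 V
  V4 = 13·(cos(118.9°) + j·sin(118.9°)) = -6.283 + j11.38 V
Step 2 — Sum components: V_total = -12.04 + j16.3 V.
Step 3 — Convert to polar: |V_total| = 20.27 V, ∠V_total = 126.5°.

V_total = 20.27∠126.5° V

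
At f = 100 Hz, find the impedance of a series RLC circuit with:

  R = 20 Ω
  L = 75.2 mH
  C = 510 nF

Step 1 — Angular frequency: ω = 2π·f = 2π·100 = 628.3 rad/s.
Step 2 — Component impedances:
  R: Z = R = 20 Ω
  L: Z = jωL = j·628.3·0.0752 = 0 + j47.25 Ω
  C: Z = 1/(jωC) = -j/(ω·C) = 0 - j3121 Ω
Step 3 — Series combination: Z_total = R + L + C = 20 - j3073 Ω = 3074∠-89.6° Ω.

Z = 20 - j3073 Ω = 3074∠-89.6° Ω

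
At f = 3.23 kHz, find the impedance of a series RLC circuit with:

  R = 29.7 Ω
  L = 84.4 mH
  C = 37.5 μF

Step 1 — Angular frequency: ω = 2π·f = 2π·3230 = 2.029e+04 rad/s.
Step 2 — Component impedances:
  R: Z = R = 29.7 Ω
  L: Z = jωL = j·2.029e+04·0.0844 = 0 + j1713 Ω
  C: Z = 1/(jωC) = -j/(ω·C) = 0 - j1.314 Ω
Step 3 — Series combination: Z_total = R + L + C = 29.7 + j1712 Ω = 1712∠89.0° Ω.

Z = 29.7 + j1712 Ω = 1712∠89.0° Ω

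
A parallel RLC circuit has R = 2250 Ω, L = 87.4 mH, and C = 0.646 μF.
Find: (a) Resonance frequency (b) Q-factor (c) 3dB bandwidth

Step 1 — Resonance: ω₀ = 1/√(LC) = 1/√(0.0874·6.46e-07) = 4209 rad/s.
Step 2 — f₀ = ω₀/(2π) = 669.8 Hz.
Step 3 — Parallel Q: Q = R/(ω₀L) = 2250/(4209·0.0874) = 6.117.
Step 4 — Bandwidth: Δω = ω₀/Q = 688 rad/s; BW = Δω/(2π) = 109.5 Hz.

(a) f₀ = 669.8 Hz  (b) Q = 6.117  (c) BW = 109.5 Hz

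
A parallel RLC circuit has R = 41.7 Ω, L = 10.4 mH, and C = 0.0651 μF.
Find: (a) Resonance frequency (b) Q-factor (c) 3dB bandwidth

Step 1 — Resonance: ω₀ = 1/√(LC) = 1/√(0.0104·6.51e-08) = 3.843e+04 rad/s.
Step 2 — f₀ = ω₀/(2π) = 6117 Hz.
Step 3 — Parallel Q: Q = R/(ω₀L) = 41.7/(3.843e+04·0.0104) = 0.1043.
Step 4 — Bandwidth: Δω = ω₀/Q = 3.684e+05 rad/s; BW = Δω/(2π) = 5.863e+04 Hz.

(a) f₀ = 6117 Hz  (b) Q = 0.1043  (c) BW = 5.863e+04 Hz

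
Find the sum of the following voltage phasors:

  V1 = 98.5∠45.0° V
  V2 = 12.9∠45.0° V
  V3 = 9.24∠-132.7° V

Step 1 — Convert each phasor to rectangular form:
  V1 = 98.5·(cos(45.0°) + j·sin(45.0°)) = 69.65 + j69.65 V
  V2 = 12.9·(cos(45.0°) + j·sin(45.0°)) = 9.122 + j9.122 V
  V3 = 9.24·(cos(-132.7°) + j·sin(-132.7°)) = -6.266 - j6.791 V
Step 2 — Sum components: V_total = 72.51 + j71.98 V.
Step 3 — Convert to polar: |V_total| = 102.2 V, ∠V_total = 44.8°.

V_total = 102.2∠44.8° V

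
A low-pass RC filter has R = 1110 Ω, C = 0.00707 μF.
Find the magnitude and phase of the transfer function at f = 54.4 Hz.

Step 1 — Angular frequency: ω = 2π·54.4 = 341.8 rad/s.
Step 2 — Transfer function: H(jω) = 1/(1 + jωRC).
Step 3 — Denominator: 1 + jωRC = 1 + j·341.8·1110·7.07e-09 = 1 + j0.002682.
Step 4 — H = 1 - j0.002682.
Step 5 — Magnitude: |H| = 1 (-0.0 dB); phase: φ = -0.2°.

|H| = 1 (-0.0 dB), φ = -0.2°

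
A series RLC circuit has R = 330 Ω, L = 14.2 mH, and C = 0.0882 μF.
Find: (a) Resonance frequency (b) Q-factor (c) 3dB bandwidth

Step 1 — Resonance: ω₀ = 1/√(LC) = 1/√(0.0142·8.82e-08) = 2.826e+04 rad/s.
Step 2 — f₀ = ω₀/(2π) = 4497 Hz.
Step 3 — Series Q: Q = ω₀L/R = 2.826e+04·0.0142/330 = 1.216.
Step 4 — Bandwidth: Δω = ω₀/Q = 2.324e+04 rad/s; BW = Δω/(2π) = 3699 Hz.

(a) f₀ = 4497 Hz  (b) Q = 1.216  (c) BW = 3699 Hz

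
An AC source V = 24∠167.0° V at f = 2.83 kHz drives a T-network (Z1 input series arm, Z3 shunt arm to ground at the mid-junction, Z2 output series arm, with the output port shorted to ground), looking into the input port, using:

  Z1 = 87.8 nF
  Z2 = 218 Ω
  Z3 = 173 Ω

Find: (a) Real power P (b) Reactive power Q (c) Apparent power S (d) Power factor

Step 1 — Angular frequency: ω = 2π·f = 2π·2830 = 1.778e+04 rad/s.
Step 2 — Component impedances:
  Z1: Z = 1/(jωC) = -j/(ω·C) = 0 - j640.5 Ω
  Z2: Z = R = 218 Ω
  Z3: Z = R = 173 Ω
Step 3 — With the output port shorted to ground, the output series arm Z2 runs from the junction to ground; the shunt arm Z3 also runs from the junction to ground. They appear in parallel: Z3 || Z2 = 96.46 Ω.
Step 4 — Series with input arm Z1: Z_in = Z1 + (Z3 || Z2) = 96.46 - j640.5 Ω = 647.8∠-81.4° Ω.
Step 5 — Source phasor: V = 24∠167.0° V = -23.38 + j5.399 V.
Step 6 — Current: I = V / Z = -0.01362 - j0.03446 A = 0.03705∠-111.6° A.
Step 7 — Complex power: S = V·I* = 0.1324 - j0.8793 VA.
Step 8 — Real power: P = Re(S) = 0.1324 W.
Step 9 — Reactive power: Q = Im(S) = -0.8793 VAR.
Step 10 — Apparent power: |S| = 0.8892 VA.
Step 11 — Power factor: PF = P/|S| = 0.1489 (leading).

(a) P = 0.1324 W  (b) Q = -0.8793 VAR  (c) S = 0.8892 VA  (d) PF = 0.1489 (leading)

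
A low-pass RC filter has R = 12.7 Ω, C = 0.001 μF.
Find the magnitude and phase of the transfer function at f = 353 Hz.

Step 1 — Angular frequency: ω = 2π·353 = 2218 rad/s.
Step 2 — Transfer function: H(jω) = 1/(1 + jωRC).
Step 3 — Denominator: 1 + jωRC = 1 + j·2218·12.7·1e-09 = 1 + j2.817e-05.
Step 4 — H = 1 - j2.817e-05.
Step 5 — Magnitude: |H| = 1 (-0.0 dB); phase: φ = -0.0°.

|H| = 1 (-0.0 dB), φ = -0.0°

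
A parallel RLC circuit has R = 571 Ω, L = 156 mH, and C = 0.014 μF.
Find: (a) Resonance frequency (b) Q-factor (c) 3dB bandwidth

Step 1 — Resonance: ω₀ = 1/√(LC) = 1/√(0.156·1.4e-08) = 2.14e+04 rad/s.
Step 2 — f₀ = ω₀/(2π) = 3406 Hz.
Step 3 — Parallel Q: Q = R/(ω₀L) = 571/(2.14e+04·0.156) = 0.1711.
Step 4 — Bandwidth: Δω = ω₀/Q = 1.251e+05 rad/s; BW = Δω/(2π) = 1.991e+04 Hz.

(a) f₀ = 3406 Hz  (b) Q = 0.1711  (c) BW = 1.991e+04 Hz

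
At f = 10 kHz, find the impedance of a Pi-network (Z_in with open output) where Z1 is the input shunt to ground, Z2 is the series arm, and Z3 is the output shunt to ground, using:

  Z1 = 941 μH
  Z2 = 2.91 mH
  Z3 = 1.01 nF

Step 1 — Angular frequency: ω = 2π·f = 2π·1e+04 = 6.283e+04 rad/s.
Step 2 — Component impedances:
  Z1: Z = jωL = j·6.283e+04·0.000941 = 0 + j59.12 Ω
  Z2: Z = jωL = j·6.283e+04·0.00291 = 0 + j182.8 Ω
  Z3: Z = 1/(jωC) = -j/(ω·C) = 0 - j1.576e+04 Ω
Step 3 — With open output, the series arm Z2 and the output shunt Z3 appear in series to ground: Z2 + Z3 = 0 - j1.558e+04 Ω.
Step 4 — Parallel with input shunt Z1: Z_in = Z1 || (Z2 + Z3) = 0 + j59.35 Ω = 59.35∠90.0° Ω.

Z = 0 + j59.35 Ω = 59.35∠90.0° Ω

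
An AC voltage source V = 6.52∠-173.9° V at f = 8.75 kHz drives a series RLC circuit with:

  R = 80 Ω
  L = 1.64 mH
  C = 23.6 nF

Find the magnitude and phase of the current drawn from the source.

Step 1 — Angular frequency: ω = 2π·f = 2π·8750 = 5.498e+04 rad/s.
Step 2 — Component impedances:
  R: Z = R = 80 Ω
  L: Z = jωL = j·5.498e+04·0.00164 = 0 + j90.16 Ω
  C: Z = 1/(jωC) = -j/(ω·C) = 0 - j770.7 Ω
Step 3 — Series combination: Z_total = R + L + C = 80 - j680.6 Ω = 685.2∠-83.3° Ω.
Step 4 — Source phasor: V = 6.52∠-173.9° V = -6.483 - j0.6928 V.
Step 5 — Ohm's law: I = V / Z_total = (-6.483 - j0.6928) / (80 - j680.6) = -0.0001004 - j0.009514 A.
Step 6 — Convert to polar: |I| = 0.009515 A, ∠I = -90.6°.

I = 0.009515∠-90.6° A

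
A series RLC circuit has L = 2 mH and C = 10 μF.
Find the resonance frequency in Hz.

Step 1 — Resonance condition Im(Z)=0 gives ω₀ = 1/√(LC).
Step 2 — ω₀ = 1/√(0.002·1e-05) = 7071 rad/s.
Step 3 — f₀ = ω₀/(2π) = 1125 Hz.

f₀ = 1125 Hz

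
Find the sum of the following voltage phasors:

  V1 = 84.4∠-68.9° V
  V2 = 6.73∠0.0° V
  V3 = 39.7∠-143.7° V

Step 1 — Convert each phasor to rectangular form:
  V1 = 84.4·(cos(-68.9°) + j·sin(-68.9°)) = 30.38 - j78.74 V
  V2 = 6.73·(cos(0.0°) + j·sin(0.0°)) = 6.73 V
  V3 = 39.7·(cos(-143.7°) + j·sin(-143.7°)) = -32 - j23.5 V
Step 2 — Sum components: V_total = 5.118 - j102.2 V.
Step 3 — Convert to polar: |V_total| = 102.4 V, ∠V_total = -87.1°.

V_total = 102.4∠-87.1° V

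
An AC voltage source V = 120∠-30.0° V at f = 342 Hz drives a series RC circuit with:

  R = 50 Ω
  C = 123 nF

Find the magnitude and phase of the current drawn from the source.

Step 1 — Angular frequency: ω = 2π·f = 2π·342 = 2149 rad/s.
Step 2 — Component impedances:
  R: Z = R = 50 Ω
  C: Z = 1/(jωC) = -j/(ω·C) = 0 - j3783 Ω
Step 3 — Series combination: Z_total = R + C = 50 - j3783 Ω = 3784∠-89.2° Ω.
Step 4 — Source phasor: V = 120∠-30.0° V = 103.9 - j60 V.
Step 5 — Ohm's law: I = V / Z_total = (103.9 - j60) / (50 - j3783) = 0.01622 + j0.02725 A.
Step 6 — Convert to polar: |I| = 0.03171 A, ∠I = 59.2°.

I = 0.03171∠59.2° A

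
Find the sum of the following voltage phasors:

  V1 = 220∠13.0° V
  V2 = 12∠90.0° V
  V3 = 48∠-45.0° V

Step 1 — Convert each phasor to rectangular form:
  V1 = 220·(cos(13.0°) + j·sin(13.0°)) = 214.4 + j49.49 V
  V2 = 12·(cos(90.0°) + j·sin(90.0°)) = 0 + j12 V
  V3 = 48·(cos(-45.0°) + j·sin(-45.0°)) = 33.94 - j33.94 V
Step 2 — Sum components: V_total = 248.3 + j27.55 V.
Step 3 — Convert to polar: |V_total| = 249.8 V, ∠V_total = 6.3°.

V_total = 249.8∠6.3° V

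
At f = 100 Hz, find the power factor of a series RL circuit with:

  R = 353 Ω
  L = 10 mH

Step 1 — Angular frequency: ω = 2π·f = 2π·100 = 628.3 rad/s.
Step 2 — Component impedances:
  R: Z = R = 353 Ω
  L: Z = jωL = j·628.3·0.01 = 0 + j6.283 Ω
Step 3 — Series combination: Z_total = R + L = 353 + j6.283 Ω = 353.1∠1.0° Ω.
Step 4 — Power factor: PF = cos(φ) = Re(Z)/|Z| = 353/353.06 = 0.9998.
Step 5 — Type: Im(Z) = 6.283 ⇒ lagging (phase φ = 1.0°).

PF = 0.9998 (lagging, φ = 1.0°)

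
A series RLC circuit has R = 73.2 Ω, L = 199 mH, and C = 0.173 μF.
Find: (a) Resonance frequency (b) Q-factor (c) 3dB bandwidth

Step 1 — Resonance condition Im(Z)=0 gives ω₀ = 1/√(LC).
Step 2 — ω₀ = 1/√(0.199·1.73e-07) = 5390 rad/s.
Step 3 — f₀ = ω₀/(2π) = 857.8 Hz.
Step 4 — Series Q: Q = ω₀L/R = 5390·0.199/73.2 = 14.65.
Step 5 — 3dB bandwidth: Δω = ω₀/Q = 367.8 rad/s; BW = Δω/(2π) = 58.54 Hz.

(a) f₀ = 857.8 Hz  (b) Q = 14.65  (c) BW = 58.54 Hz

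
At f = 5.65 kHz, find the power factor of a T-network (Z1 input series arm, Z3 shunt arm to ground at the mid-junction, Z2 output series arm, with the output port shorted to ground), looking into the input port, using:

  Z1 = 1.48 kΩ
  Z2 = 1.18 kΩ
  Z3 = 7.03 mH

Step 1 — Angular frequency: ω = 2π·f = 2π·5650 = 3.55e+04 rad/s.
Step 2 — Component impedances:
  Z1: Z = R = 1480 Ω
  Z2: Z = R = 1180 Ω
  Z3: Z = jωL = j·3.55e+04·0.00703 = 0 + j249.6 Ω
Step 3 — With the output port shorted to ground, the output series arm Z2 runs from the junction to ground; the shunt arm Z3 also runs from the junction to ground. They appear in parallel: Z3 || Z2 = 50.52 + j238.9 Ω.
Step 4 — Series with input arm Z1: Z_in = Z1 + (Z3 || Z2) = 1531 + j238.9 Ω = 1549∠8.9° Ω.
Step 5 — Power factor: PF = cos(φ) = Re(Z)/|Z| = 1530.5/1549.1 = 0.988.
Step 6 — Type: Im(Z) = 238.9 ⇒ lagging (phase φ = 8.9°).

PF = 0.988 (lagging, φ = 8.9°)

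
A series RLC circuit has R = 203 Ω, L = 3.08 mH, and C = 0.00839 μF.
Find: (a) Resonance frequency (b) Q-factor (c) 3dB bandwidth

Step 1 — Resonance: ω₀ = 1/√(LC) = 1/√(0.00308·8.39e-09) = 1.967e+05 rad/s.
Step 2 — f₀ = ω₀/(2π) = 3.131e+04 Hz.
Step 3 — Series Q: Q = ω₀L/R = 1.967e+05·0.00308/203 = 2.985.
Step 4 — Bandwidth: Δω = ω₀/Q = 6.591e+04 rad/s; BW = Δω/(2π) = 1.049e+04 Hz.

(a) f₀ = 3.131e+04 Hz  (b) Q = 2.985  (c) BW = 1.049e+04 Hz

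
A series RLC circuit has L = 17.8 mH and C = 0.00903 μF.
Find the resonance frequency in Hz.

Step 1 — Resonance condition Im(Z)=0 gives ω₀ = 1/√(LC).
Step 2 — ω₀ = 1/√(0.0178·9.03e-09) = 7.888e+04 rad/s.
Step 3 — f₀ = ω₀/(2π) = 1.255e+04 Hz.

f₀ = 1.255e+04 Hz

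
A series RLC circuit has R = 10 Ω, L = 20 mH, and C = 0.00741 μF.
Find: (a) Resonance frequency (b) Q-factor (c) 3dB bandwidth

Step 1 — Resonance condition Im(Z)=0 gives ω₀ = 1/√(LC).
Step 2 — ω₀ = 1/√(0.02·7.41e-09) = 8.214e+04 rad/s.
Step 3 — f₀ = ω₀/(2π) = 1.307e+04 Hz.
Step 4 — Series Q: Q = ω₀L/R = 8.214e+04·0.02/10 = 164.3.
Step 5 — 3dB bandwidth: Δω = ω₀/Q = 500 rad/s; BW = Δω/(2π) = 79.58 Hz.

(a) f₀ = 1.307e+04 Hz  (b) Q = 164.3  (c) BW = 79.58 Hz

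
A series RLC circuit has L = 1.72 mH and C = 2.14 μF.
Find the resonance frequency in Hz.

Step 1 — Resonance condition Im(Z)=0 gives ω₀ = 1/√(LC).
Step 2 — ω₀ = 1/√(0.00172·2.14e-06) = 1.648e+04 rad/s.
Step 3 — f₀ = ω₀/(2π) = 2623 Hz.

f₀ = 2623 Hz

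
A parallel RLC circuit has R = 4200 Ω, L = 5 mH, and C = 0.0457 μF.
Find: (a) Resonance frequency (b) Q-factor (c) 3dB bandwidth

Step 1 — Resonance: ω₀ = 1/√(LC) = 1/√(0.005·4.57e-08) = 6.615e+04 rad/s.
Step 2 — f₀ = ω₀/(2π) = 1.053e+04 Hz.
Step 3 — Parallel Q: Q = R/(ω₀L) = 4200/(6.615e+04·0.005) = 12.7.
Step 4 — Bandwidth: Δω = ω₀/Q = 5210 rad/s; BW = Δω/(2π) = 829.2 Hz.

(a) f₀ = 1.053e+04 Hz  (b) Q = 12.7  (c) BW = 829.2 Hz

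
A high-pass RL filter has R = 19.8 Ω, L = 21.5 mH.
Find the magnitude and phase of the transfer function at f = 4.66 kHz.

Step 1 — Angular frequency: ω = 2π·4660 = 2.928e+04 rad/s.
Step 2 — Transfer function: H(jω) = jωL/(R + jωL).
Step 3 — Numerator jωL = j·629.5; denominator R + jωL = 19.8 + j629.5.
Step 4 — H = 0.999 + j0.03142.
Step 5 — Magnitude: |H| = 0.9995 (-0.0 dB); phase: φ = 1.8°.

|H| = 0.9995 (-0.0 dB), φ = 1.8°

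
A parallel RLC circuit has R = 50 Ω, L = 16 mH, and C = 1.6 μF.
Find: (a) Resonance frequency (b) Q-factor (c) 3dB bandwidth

Step 1 — Resonance: ω₀ = 1/√(LC) = 1/√(0.016·1.6e-06) = 6250 rad/s.
Step 2 — f₀ = ω₀/(2π) = 994.7 Hz.
Step 3 — Parallel Q: Q = R/(ω₀L) = 50/(6250·0.016) = 0.5.
Step 4 — Bandwidth: Δω = ω₀/Q = 1.25e+04 rad/s; BW = Δω/(2π) = 1989 Hz.

(a) f₀ = 994.7 Hz  (b) Q = 0.5  (c) BW = 1989 Hz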